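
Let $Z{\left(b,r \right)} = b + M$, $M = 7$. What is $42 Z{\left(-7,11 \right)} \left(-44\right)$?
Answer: $0$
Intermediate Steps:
$Z{\left(b,r \right)} = 7 + b$ ($Z{\left(b,r \right)} = b + 7 = 7 + b$)
$42 Z{\left(-7,11 \right)} \left(-44\right) = 42 \left(7 - 7\right) \left(-44\right) = 42 \cdot 0 \left(-44\right) = 0 \left(-44\right) = 0$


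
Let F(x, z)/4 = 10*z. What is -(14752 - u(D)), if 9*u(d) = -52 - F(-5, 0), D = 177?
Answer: -132820/9 ≈ -14758.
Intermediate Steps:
F(x, z) = 40*z (F(x, z) = 4*(10*z) = 40*z)
u(d) = -52/9 (u(d) = (-52 - 40*0)/9 = (-52 - 1*0)/9 = (-52 + 0)/9 = (⅑)*(-52) = -52/9)
-(14752 - u(D)) = -(14752 - 1*(-52/9)) = -(14752 + 52/9) = -1*132820/9 = -132820/9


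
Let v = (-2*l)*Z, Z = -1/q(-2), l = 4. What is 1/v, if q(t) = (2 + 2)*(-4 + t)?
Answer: -3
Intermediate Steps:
q(t) = -16 + 4*t (q(t) = 4*(-4 + t) = -16 + 4*t)
Z = 1/24 (Z = -1/(-16 + 4*(-2)) = -1/(-16 - 8) = -1/(-24) = -1*(-1/24) = 1/24 ≈ 0.041667)
v = -⅓ (v = -2*4*(1/24) = -8*1/24 = -⅓ ≈ -0.33333)
1/v = 1/(-⅓) = -3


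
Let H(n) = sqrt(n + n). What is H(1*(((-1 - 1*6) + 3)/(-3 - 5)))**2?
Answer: 1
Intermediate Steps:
H(n) = sqrt(2)*sqrt(n) (H(n) = sqrt(2*n) = sqrt(2)*sqrt(n))
H(1*(((-1 - 1*6) + 3)/(-3 - 5)))**2 = (sqrt(2)*sqrt(1*(((-1 - 1*6) + 3)/(-3 - 5))))**2 = (sqrt(2)*sqrt(1*(((-1 - 6) + 3)/(-8))))**2 = (sqrt(2)*sqrt(1*((-7 + 3)*(-1/8))))**2 = (sqrt(2)*sqrt(1*(-4*(-1/8))))**2 = (sqrt(2)*sqrt(1*(1/2)))**2 = (sqrt(2)*sqrt(1/2))**2 = (sqrt(2)*(sqrt(2)/2))**2 = 1**2 = 1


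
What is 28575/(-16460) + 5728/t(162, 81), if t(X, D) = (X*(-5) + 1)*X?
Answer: -383926523/215721468 ≈ -1.7797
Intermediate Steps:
t(X, D) = X*(1 - 5*X) (t(X, D) = (-5*X + 1)*X = (1 - 5*X)*X = X*(1 - 5*X))
28575/(-16460) + 5728/t(162, 81) = 28575/(-16460) + 5728/((162*(1 - 5*162))) = 28575*(-1/16460) + 5728/((162*(1 - 810))) = -5715/3292 + 5728/((162*(-809))) = -5715/3292 + 5728/(-131058) = -5715/3292 + 5728*(-1/131058) = -5715/3292 - 2864/65529 = -383926523/215721468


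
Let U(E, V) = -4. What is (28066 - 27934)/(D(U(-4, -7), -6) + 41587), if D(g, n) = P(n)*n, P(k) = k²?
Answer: 12/3761 ≈ 0.0031906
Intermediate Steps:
D(g, n) = n³ (D(g, n) = n²*n = n³)
(28066 - 27934)/(D(U(-4, -7), -6) + 41587) = (28066 - 27934)/((-6)³ + 41587) = 132/(-216 + 41587) = 132/41371 = 132*(1/41371) = 12/3761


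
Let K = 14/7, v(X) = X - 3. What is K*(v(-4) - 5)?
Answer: -24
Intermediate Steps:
v(X) = -3 + X
K = 2 (K = 14*(1/7) = 2)
K*(v(-4) - 5) = 2*((-3 - 4) - 5) = 2*(-7 - 5) = 2*(-12) = -24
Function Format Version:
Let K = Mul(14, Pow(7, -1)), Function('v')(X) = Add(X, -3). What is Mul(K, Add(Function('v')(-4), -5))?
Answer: -24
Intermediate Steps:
Function('v')(X) = Add(-3, X)
K = 2 (K = Mul(14, Rational(1, 7)) = 2)
Mul(K, Add(Function('v')(-4), -5)) = Mul(2, Add(Add(-3, -4), -5)) = Mul(2, Add(-7, -5)) = Mul(2, -12) = -24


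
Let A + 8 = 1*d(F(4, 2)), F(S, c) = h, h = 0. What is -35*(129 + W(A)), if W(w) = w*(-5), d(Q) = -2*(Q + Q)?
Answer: -5915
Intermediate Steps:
F(S, c) = 0
d(Q) = -4*Q
A = -8 (A = -8 + 1*(-4*0) = -8 + 1*0 = -8 + 0 = -8)
W(w) = -5*w
-35*(129 + W(A)) = -35*(129 - 5*(-8)) = -35*(129 + 40) = -35*169 = -5915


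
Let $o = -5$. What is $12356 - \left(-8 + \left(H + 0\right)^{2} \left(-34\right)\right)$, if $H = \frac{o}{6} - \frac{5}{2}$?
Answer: $\frac{114676}{9} \approx 12742.0$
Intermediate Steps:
$H = - \frac{10}{3}$ ($H = - \frac{5}{6} - \frac{5}{2} = - \frac{10}{3} \approx -3.3333$)
$12356 - \left(-8 + \left(H + 0\right)^{2} \left(-34\right)\right) = 12356 - \left(-8 + \left(- \frac{10}{3} + 0\right)^{2} \left(-34\right)\right) = 12356 - \left(-8 + \left(- \frac{10}{3}\right)^{2} \left(-34\right)\right) = 12356 - \left(-8 + \frac{100}{9} \left(-34\right)\right) = 12356 - \left(-8 - \frac{3400}{9}\right) = 12356 - - \frac{3472}{9} = 12356 + \frac{3472}{9} = \frac{114676}{9}$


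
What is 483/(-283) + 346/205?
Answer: -1097/58015 ≈ -0.018909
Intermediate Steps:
483/(-283) + 346/205 = 483*(-1/283) + 346*(1/205) = -483/283 + 346/205 = -1097/58015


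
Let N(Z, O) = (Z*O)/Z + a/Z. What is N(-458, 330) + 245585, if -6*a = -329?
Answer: 675774091/2748 ≈ 2.4592e+5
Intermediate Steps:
a = 329/6 (a = -⅙*(-329) = 329/6 ≈ 54.833)
N(Z, O) = O + 329/(6*Z) (N(Z, O) = (Z*O)/Z + 329/(6*Z) = (O*Z)/Z + 329/(6*Z) = O + 329/(6*Z))
N(-458, 330) + 245585 = (330 + (329/6)/(-458)) + 245585 = (330 + (329/6)*(-1/458)) + 245585 = (330 - 329/2748) + 245585 = 906511/2748 + 245585 = 675774091/2748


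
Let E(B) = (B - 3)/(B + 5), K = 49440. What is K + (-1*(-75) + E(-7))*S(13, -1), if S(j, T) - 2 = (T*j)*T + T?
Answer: 50560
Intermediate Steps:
S(j, T) = 2 + T + j*T² (S(j, T) = 2 + ((T*j)*T + T) = 2 + (j*T² + T) = 2 + (T + j*T²) = 2 + T + j*T²)
E(B) = (-3 + B)/(5 + B)
K + (-1*(-75) + E(-7))*S(13, -1) = 49440 + (-1*(-75) + (-3 - 7)/(5 - 7))*(2 - 1 + 13*(-1)²) = 49440 + (75 - 10/(-2))*(2 - 1 + 13*1) = 49440 + (75 - ½*(-10))*(2 - 1 + 13) = 49440 + (75 + 5)*14 = 49440 + 80*14 = 49440 + 1120 = 50560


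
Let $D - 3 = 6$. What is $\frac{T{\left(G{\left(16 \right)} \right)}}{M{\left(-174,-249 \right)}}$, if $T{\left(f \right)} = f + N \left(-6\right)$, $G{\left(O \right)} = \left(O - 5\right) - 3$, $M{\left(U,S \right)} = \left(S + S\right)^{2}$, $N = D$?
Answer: $- \frac{23}{124002} \approx -0.00018548$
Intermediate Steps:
$D = 9$ ($D = 3 + 6 = 9$)
$N = 9$
$M{\left(U,S \right)} = 4 S^{2}$ ($M{\left(U,S \right)} = \left(2 S\right)^{2} = 4 S^{2}$)
$G{\left(O \right)} = -8 + O$ ($G{\left(O \right)} = \left(-5 + O\right) - 3 = -8 + O$)
$T{\left(f \right)} = -54 + f$ ($T{\left(f \right)} = f + 9 \left(-6\right) = f - 54 = -54 + f$)
$\frac{T{\left(G{\left(16 \right)} \right)}}{M{\left(-174,-249 \right)}} = \frac{-54 + \left(-8 + 16\right)}{4 \left(-249\right)^{2}} = \frac{-54 + 8}{4 \cdot 62001} = - \frac{46}{248004} = \left(-46\right) \frac{1}{248004} = - \frac{23}{124002}$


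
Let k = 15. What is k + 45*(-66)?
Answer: -2955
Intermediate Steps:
k + 45*(-66) = 15 + 45*(-66) = 15 - 2970 = -2955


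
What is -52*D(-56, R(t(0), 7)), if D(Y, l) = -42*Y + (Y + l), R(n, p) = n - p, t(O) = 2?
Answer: -119132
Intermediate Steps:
D(Y, l) = l - 41*Y
-52*D(-56, R(t(0), 7)) = -52*((2 - 1*7) - 41*(-56)) = -52*((2 - 7) + 2296) = -52*(-5 + 2296) = -52*2291 = -119132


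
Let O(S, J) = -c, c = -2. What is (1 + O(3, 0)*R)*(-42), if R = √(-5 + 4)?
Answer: -42 - 84*I ≈ -42.0 - 84.0*I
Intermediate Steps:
O(S, J) = 2 (O(S, J) = -1*(-2) = 2)
R = I (R = √(-1) = I ≈ 1.0*I)
(1 + O(3, 0)*R)*(-42) = (1 + 2*I)*(-42) = -42 - 84*I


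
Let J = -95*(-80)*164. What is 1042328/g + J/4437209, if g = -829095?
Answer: -3591643174552/3678867795855 ≈ -0.97629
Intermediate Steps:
J = 1246400 (J = 7600*164 = 1246400)
1042328/g + J/4437209 = 1042328/(-829095) + 1246400/4437209 = 1042328*(-1/829095) + 1246400*(1/4437209) = -1042328/829095 + 1246400/4437209 = -3591643174552/3678867795855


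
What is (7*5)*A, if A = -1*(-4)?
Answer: 140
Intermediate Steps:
A = 4
(7*5)*A = (7*5)*4 = 35*4 = 140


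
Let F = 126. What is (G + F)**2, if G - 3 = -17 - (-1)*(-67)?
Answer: 2025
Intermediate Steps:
G = -81 (G = 3 + (-17 - (-1)*(-67)) = 3 + (-17 - 1*67) = 3 + (-17 - 67) = 3 - 84 = -81)
(G + F)**2 = (-81 + 126)**2 = 45**2 = 2025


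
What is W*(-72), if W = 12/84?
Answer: -72/7 ≈ -10.286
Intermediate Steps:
W = ⅐ (W = 12*(1/84) = ⅐ ≈ 0.14286)
W*(-72) = (⅐)*(-72) = -72/7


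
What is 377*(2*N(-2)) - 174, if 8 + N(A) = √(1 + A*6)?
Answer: -6206 + 754*I*√11 ≈ -6206.0 + 2500.7*I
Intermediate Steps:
N(A) = -8 + √(1 + 6*A) (N(A) = -8 + √(1 + A*6) = -8 + √(1 + 6*A))
377*(2*N(-2)) - 174 = 377*(2*(-8 + √(1 + 6*(-2)))) - 174 = 377*(2*(-8 + √(1 - 12))) - 174 = 377*(2*(-8 + √(-11))) - 174 = 377*(2*(-8 + I*√11)) - 174 = 377*(-16 + 2*I*√11) - 174 = (-6032 + 754*I*√11) - 174 = -6206 + 754*I*√11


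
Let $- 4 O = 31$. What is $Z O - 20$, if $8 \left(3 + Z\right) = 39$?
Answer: $- \frac{1105}{32} \approx -34.531$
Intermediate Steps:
$O = - \frac{31}{4}$ ($O = \left(- \frac{1}{4}\right) 31 = - \frac{31}{4} \approx -7.75$)
$Z = \frac{15}{8}$ ($Z = -3 + \frac{1}{8} \cdot 39 = -3 + \frac{39}{8} = \frac{15}{8} \approx 1.875$)
$Z O - 20 = \frac{15}{8} \left(- \frac{31}{4}\right) - 20 = - \frac{465}{32} - 20 = - \frac{1105}{32}$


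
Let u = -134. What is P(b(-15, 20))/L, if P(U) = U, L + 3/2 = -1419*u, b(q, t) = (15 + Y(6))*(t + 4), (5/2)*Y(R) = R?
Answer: 1392/633815 ≈ 0.0021962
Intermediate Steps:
Y(R) = 2*R/5
b(q, t) = 348/5 + 87*t/5 (b(q, t) = (15 + (⅖)*6)*(t + 4) = (15 + 12/5)*(4 + t) = 87*(4 + t)/5 = 348/5 + 87*t/5)
L = 380289/2 (L = -3/2 - 1419*(-134) = -3/2 + 190146 = 380289/2 ≈ 1.9014e+5)
P(b(-15, 20))/L = (348/5 + (87/5)*20)/(380289/2) = (348/5 + 348)*(2/380289) = (2088/5)*(2/380289) = 1392/633815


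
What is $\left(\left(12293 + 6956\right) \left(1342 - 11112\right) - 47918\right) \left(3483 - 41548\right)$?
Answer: $7160431816120$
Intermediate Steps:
$\left(\left(12293 + 6956\right) \left(1342 - 11112\right) - 47918\right) \left(3483 - 41548\right) = \left(19249 \left(-9770\right) - 47918\right) \left(-38065\right) = \left(-188062730 - 47918\right) \left(-38065\right) = \left(-188110648\right) \left(-38065\right) = 7160431816120$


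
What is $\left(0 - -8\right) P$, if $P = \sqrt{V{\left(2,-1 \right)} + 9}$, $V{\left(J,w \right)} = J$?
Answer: $8 \sqrt{11} \approx 26.533$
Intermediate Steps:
$P = \sqrt{11}$ ($P = \sqrt{2 + 9} = \sqrt{11} \approx 3.3166$)
$\left(0 - -8\right) P = \left(0 - -8\right) \sqrt{11} = \left(0 + 8\right) \sqrt{11} = 8 \sqrt{11}$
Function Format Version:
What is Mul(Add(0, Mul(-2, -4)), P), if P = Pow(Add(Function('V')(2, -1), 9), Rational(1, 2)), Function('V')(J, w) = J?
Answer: Mul(8, Pow(11, Rational(1, 2))) ≈ 26.533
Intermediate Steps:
P = Pow(11, Rational(1, 2)) (P = Pow(Add(2, 9), Rational(1, 2)) = Pow(11, Rational(1, 2)) ≈ 3.3166)
Mul(Add(0, Mul(-2, -4)), P) = Mul(Add(0, Mul(-2, -4)), Pow(11, Rational(1, 2))) = Mul(Add(0, 8), Pow(11, Rational(1, 2))) = Mul(8, Pow(11, Rational(1, 2)))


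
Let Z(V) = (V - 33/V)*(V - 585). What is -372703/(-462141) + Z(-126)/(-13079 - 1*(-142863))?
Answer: 1255606695305/839699105616 ≈ 1.4953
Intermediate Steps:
Z(V) = (-585 + V)*(V - 33/V) (Z(V) = (V - 33/V)*(-585 + V) = (-585 + V)*(V - 33/V))
-372703/(-462141) + Z(-126)/(-13079 - 1*(-142863)) = -372703/(-462141) + (-33 + (-126)**2 - 585*(-126) + 19305/(-126))/(-13079 - 1*(-142863)) = -372703*(-1/462141) + (-33 + 15876 + 73710 + 19305*(-1/126))/(-13079 + 142863) = 372703/462141 + (-33 + 15876 + 73710 - 2145/14)/129784 = 372703/462141 + (1251597/14)*(1/129784) = 372703/462141 + 1251597/1816976 = 1255606695305/839699105616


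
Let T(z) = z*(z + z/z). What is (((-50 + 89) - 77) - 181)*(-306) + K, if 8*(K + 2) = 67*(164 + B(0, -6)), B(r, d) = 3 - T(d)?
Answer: 545275/8 ≈ 68159.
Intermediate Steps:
T(z) = z*(1 + z) (T(z) = z*(z + 1) = z*(1 + z))
B(r, d) = 3 - d*(1 + d)
K = 9163/8 (K = -2 + (67*(164 + (3 - 1*(-6)*(1 - 6))))/8 = -2 + (67*(164 + (3 - 1*(-6)*(-5))))/8 = -2 + (67*(164 + (3 - 30)))/8 = -2 + (67*(164 - 27))/8 = -2 + (67*137)/8 = -2 + (⅛)*9179 = -2 + 9179/8 = 9163/8 ≈ 1145.4)
(((-50 + 89) - 77) - 181)*(-306) + K = (((-50 + 89) - 77) - 181)*(-306) + 9163/8 = ((39 - 77) - 181)*(-306) + 9163/8 = (-38 - 181)*(-306) + 9163/8 = -219*(-306) + 9163/8 = 67014 + 9163/8 = 545275/8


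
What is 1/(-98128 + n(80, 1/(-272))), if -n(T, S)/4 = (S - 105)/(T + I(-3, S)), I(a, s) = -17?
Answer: -4284/420351791 ≈ -1.0191e-5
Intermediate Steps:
n(T, S) = -4*(-105 + S)/(-17 + T) (n(T, S) = -4*(S - 105)/(T - 17) = -4*(-105 + S)/(-17 + T))
1/(-98128 + n(80, 1/(-272))) = 1/(-98128 + 4*(105 - 1/(-272))/(-17 + 80)) = 1/(-98128 + 4*(105 - 1*(-1/272))/63) = 1/(-98128 + 4*(1/63)*(105 + 1/272)) = 1/(-98128 + 4*(1/63)*(28561/272)) = 1/(-98128 + 28561/4284) = 1/(-420351791/4284) = -4284/420351791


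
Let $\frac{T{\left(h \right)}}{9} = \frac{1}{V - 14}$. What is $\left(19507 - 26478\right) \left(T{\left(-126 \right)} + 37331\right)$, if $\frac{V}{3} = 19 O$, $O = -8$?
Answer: $- \frac{122310105731}{470} \approx -2.6023 \cdot 10^{8}$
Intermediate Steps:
$V = -456$ ($V = 3 \cdot 19 \left(-8\right) = 3 \left(-152\right) = -456$)
$T{\left(h \right)} = - \frac{9}{470}$ ($T{\left(h \right)} = \frac{9}{-456 - 14} = \frac{9}{-470} = 9 \left(- \frac{1}{470}\right) = - \frac{9}{470}$)
$\left(19507 - 26478\right) \left(T{\left(-126 \right)} + 37331\right) = \left(19507 - 26478\right) \left(- \frac{9}{470} + 37331\right) = \left(-6971\right) \frac{17545561}{470} = - \frac{122310105731}{470}$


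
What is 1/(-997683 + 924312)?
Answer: -1/73371 ≈ -1.3629e-5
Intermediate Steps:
1/(-997683 + 924312) = 1/(-73371) = -1/73371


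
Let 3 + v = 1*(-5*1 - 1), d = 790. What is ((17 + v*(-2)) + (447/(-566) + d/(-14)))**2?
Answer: 7749104841/15697444 ≈ 493.65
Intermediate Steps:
v = -9 (v = -3 + 1*(-5*1 - 1) = -3 + 1*(-5 - 1) = -3 + 1*(-6) = -3 - 6 = -9)
((17 + v*(-2)) + (447/(-566) + d/(-14)))**2 = ((17 - 9*(-2)) + (447/(-566) + 790/(-14)))**2 = ((17 + 18) + (447*(-1/566) + 790*(-1/14)))**2 = (35 + (-447/566 - 395/7))**2 = (35 - 226699/3962)**2 = (-88029/3962)**2 = 7749104841/15697444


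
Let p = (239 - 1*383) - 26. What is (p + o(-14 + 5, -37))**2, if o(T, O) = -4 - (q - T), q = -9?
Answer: 30276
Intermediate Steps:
o(T, O) = 5 + T (o(T, O) = -4 - (-9 - T) = -4 + (9 + T) = 5 + T)
p = -170 (p = (239 - 383) - 26 = -144 - 26 = -170)
(p + o(-14 + 5, -37))**2 = (-170 + (5 + (-14 + 5)))**2 = (-170 + (5 - 9))**2 = (-170 - 4)**2 = (-174)**2 = 30276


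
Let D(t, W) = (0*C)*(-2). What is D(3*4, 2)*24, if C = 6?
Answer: 0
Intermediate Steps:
D(t, W) = 0 (D(t, W) = (0*6)*(-2) = 0*(-2) = 0)
D(3*4, 2)*24 = 0*24 = 0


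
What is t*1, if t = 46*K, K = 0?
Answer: 0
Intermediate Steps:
t = 0 (t = 46*0 = 0)
t*1 = 0*1 = 0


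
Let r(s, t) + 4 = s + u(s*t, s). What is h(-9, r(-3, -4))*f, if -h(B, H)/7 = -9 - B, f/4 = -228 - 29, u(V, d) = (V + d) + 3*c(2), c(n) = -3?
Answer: 0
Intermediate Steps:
u(V, d) = -9 + V + d (u(V, d) = (V + d) + 3*(-3) = (V + d) - 9 = -9 + V + d)
r(s, t) = -13 + 2*s + s*t (r(s, t) = -4 + (s + (-9 + s*t + s)) = -4 + (s + (-9 + s + s*t)) = -4 + (-9 + 2*s + s*t) = -13 + 2*s + s*t)
f = -1028 (f = 4*(-228 - 29) = 4*(-257) = -1028)
h(B, H) = 63 + 7*B (h(B, H) = -7*(-9 - B) = 63 + 7*B)
h(-9, r(-3, -4))*f = (63 + 7*(-9))*(-1028) = (63 - 63)*(-1028) = 0*(-1028) = 0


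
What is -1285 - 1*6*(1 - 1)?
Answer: -1285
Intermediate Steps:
-1285 - 1*6*(1 - 1) = -1285 - 6*0 = -1285 - 1*0 = -1285 + 0 = -1285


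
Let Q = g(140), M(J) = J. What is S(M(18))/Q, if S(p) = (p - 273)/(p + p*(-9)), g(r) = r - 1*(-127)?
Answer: 85/12816 ≈ 0.0066323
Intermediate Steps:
g(r) = 127 + r (g(r) = r + 127 = 127 + r)
Q = 267 (Q = 127 + 140 = 267)
S(p) = -(-273 + p)/(8*p) (S(p) = (-273 + p)/(p - 9*p) = (-273 + p)/((-8*p)) = (-273 + p)*(-1/(8*p)) = -(-273 + p)/(8*p))
S(M(18))/Q = ((1/8)*(273 - 1*18)/18)/267 = ((1/8)*(1/18)*(273 - 18))*(1/267) = ((1/8)*(1/18)*255)*(1/267) = (85/48)*(1/267) = 85/12816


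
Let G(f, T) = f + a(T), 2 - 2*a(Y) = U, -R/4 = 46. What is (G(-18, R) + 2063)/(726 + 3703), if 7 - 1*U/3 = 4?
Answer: 4083/8858 ≈ 0.46094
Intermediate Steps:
R = -184 (R = -4*46 = -184)
U = 9 (U = 21 - 3*4 = 21 - 12 = 9)
a(Y) = -7/2 (a(Y) = 1 - ½*9 = 1 - 9/2 = -7/2)
G(f, T) = -7/2 + f (G(f, T) = f - 7/2 = -7/2 + f)
(G(-18, R) + 2063)/(726 + 3703) = ((-7/2 - 18) + 2063)/(726 + 3703) = (-43/2 + 2063)/4429 = (4083/2)*(1/4429) = 4083/8858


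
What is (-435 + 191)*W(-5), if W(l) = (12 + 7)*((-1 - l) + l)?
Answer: 4636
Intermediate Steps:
W(l) = -19 (W(l) = 19*(-1) = -19)
(-435 + 191)*W(-5) = (-435 + 191)*(-19) = -244*(-19) = 4636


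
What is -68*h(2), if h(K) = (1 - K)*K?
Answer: 136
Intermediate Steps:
h(K) = K*(1 - K)
-68*h(2) = -136*(1 - 1*2) = -136*(1 - 2) = -136*(-1) = -68*(-2) = 136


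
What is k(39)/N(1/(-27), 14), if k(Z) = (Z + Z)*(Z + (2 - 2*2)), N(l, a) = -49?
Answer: -2886/49 ≈ -58.898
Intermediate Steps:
k(Z) = 2*Z*(-2 + Z) (k(Z) = (2*Z)*(Z + (2 - 4)) = (2*Z)*(Z - 2) = (2*Z)*(-2 + Z) = 2*Z*(-2 + Z))
k(39)/N(1/(-27), 14) = (2*39*(-2 + 39))/(-49) = (2*39*37)*(-1/49) = 2886*(-1/49) = -2886/49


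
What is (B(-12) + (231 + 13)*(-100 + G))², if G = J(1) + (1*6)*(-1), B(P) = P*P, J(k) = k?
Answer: 649026576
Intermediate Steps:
B(P) = P²
G = -5 (G = 1 + (1*6)*(-1) = 1 + 6*(-1) = 1 - 6 = -5)
(B(-12) + (231 + 13)*(-100 + G))² = ((-12)² + (231 + 13)*(-100 - 5))² = (144 + 244*(-105))² = (144 - 25620)² = (-25476)² = 649026576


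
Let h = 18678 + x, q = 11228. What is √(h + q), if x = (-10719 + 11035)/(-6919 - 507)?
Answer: 2*√16515565/47 ≈ 172.93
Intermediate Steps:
x = -2/47 (x = 316/(-7426) = 316*(-1/7426) = -2/47 ≈ -0.042553)
h = 877864/47 (h = 18678 - 2/47 = 877864/47 ≈ 18678.)
√(h + q) = √(877864/47 + 11228) = √(1405580/47) = 2*√16515565/47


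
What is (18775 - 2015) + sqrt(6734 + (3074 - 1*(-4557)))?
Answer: 16760 + 13*sqrt(85) ≈ 16880.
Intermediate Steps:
(18775 - 2015) + sqrt(6734 + (3074 - 1*(-4557))) = 16760 + sqrt(6734 + (3074 + 4557)) = 16760 + sqrt(6734 + 7631) = 16760 + sqrt(14365) = 16760 + 13*sqrt(85)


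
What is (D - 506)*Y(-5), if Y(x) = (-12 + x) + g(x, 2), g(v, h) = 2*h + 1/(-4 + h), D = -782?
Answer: 17388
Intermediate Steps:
g(v, h) = 1/(-4 + h) + 2*h
Y(x) = -17/2 + x (Y(x) = (-12 + x) + (1 - 8*2 + 2*2²)/(-4 + 2) = (-12 + x) + (1 - 16 + 2*4)/(-2) = (-12 + x) - (1 - 16 + 8)/2 = (-12 + x) - ½*(-7) = (-12 + x) + 7/2 = -17/2 + x)
(D - 506)*Y(-5) = (-782 - 506)*(-17/2 - 5) = -1288*(-27/2) = 17388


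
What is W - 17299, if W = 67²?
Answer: -12810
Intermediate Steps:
W = 4489
W - 17299 = 4489 - 17299 = -12810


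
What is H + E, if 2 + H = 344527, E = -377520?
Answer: -32995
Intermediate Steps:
H = 344525 (H = -2 + 344527 = 344525)
H + E = 344525 - 377520 = -32995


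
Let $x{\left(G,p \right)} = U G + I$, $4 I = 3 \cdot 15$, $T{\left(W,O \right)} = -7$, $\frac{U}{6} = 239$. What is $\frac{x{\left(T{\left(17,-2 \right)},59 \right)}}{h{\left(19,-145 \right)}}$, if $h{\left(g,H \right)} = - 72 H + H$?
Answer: $- \frac{1383}{1420} \approx -0.97394$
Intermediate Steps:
$U = 1434$ ($U = 6 \cdot 239 = 1434$)
$I = \frac{45}{4}$ ($I = \frac{3 \cdot 15}{4} = \frac{1}{4} \cdot 45 = \frac{45}{4} \approx 11.25$)
$x{\left(G,p \right)} = \frac{45}{4} + 1434 G$ ($x{\left(G,p \right)} = 1434 G + \frac{45}{4} = \frac{45}{4} + 1434 G$)
$h{\left(g,H \right)} = - 71 H$
$\frac{x{\left(T{\left(17,-2 \right)},59 \right)}}{h{\left(19,-145 \right)}} = \frac{\frac{45}{4} + 1434 \left(-7\right)}{\left(-71\right) \left(-145\right)} = \frac{\frac{45}{4} - 10038}{10295} = \left(- \frac{40107}{4}\right) \frac{1}{10295} = - \frac{1383}{1420}$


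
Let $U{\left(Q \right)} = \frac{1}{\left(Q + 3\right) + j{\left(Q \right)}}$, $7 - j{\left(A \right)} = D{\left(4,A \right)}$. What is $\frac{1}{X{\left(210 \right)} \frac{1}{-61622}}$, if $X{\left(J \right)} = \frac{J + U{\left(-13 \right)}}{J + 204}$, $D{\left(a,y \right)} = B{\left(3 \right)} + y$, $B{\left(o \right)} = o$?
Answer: $- \frac{178580556}{1471} \approx -1.214 \cdot 10^{5}$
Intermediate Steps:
$D{\left(a,y \right)} = 3 + y$
$j{\left(A \right)} = 4 - A$ ($j{\left(A \right)} = 7 - \left(3 + A\right) = 4 - A$)
$U{\left(Q \right)} = \frac{1}{7}$ ($U{\left(Q \right)} = \frac{1}{\left(Q + 3\right) - \left(-4 + Q\right)} = \frac{1}{\left(3 + Q\right) - \left(-4 + Q\right)} = \frac{1}{7}$)
$X{\left(J \right)} = \frac{\frac{1}{7} + J}{204 + J}$ ($X{\left(J \right)} = \frac{J + \frac{1}{7}}{J + 204} = \frac{\frac{1}{7} + J}{204 + J}$)
$\frac{1}{X{\left(210 \right)} \frac{1}{-61622}} = \frac{1}{\frac{\frac{1}{7} + 210}{204 + 210} \frac{1}{-61622}} = \frac{1}{\frac{1}{414} \cdot \frac{1471}{7} \left(- \frac{1}{61622}\right)} = \frac{1}{\frac{1471}{2898} \left(- \frac{1}{61622}\right)} = \frac{1}{- \frac{1471}{178580556}} = - \frac{178580556}{1471}$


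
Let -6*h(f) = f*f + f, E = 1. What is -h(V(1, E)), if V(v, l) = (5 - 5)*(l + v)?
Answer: 0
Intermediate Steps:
V(v, l) = 0 (V(v, l) = 0*(l + v) = 0)
h(f) = -f/6 - f²/6 (h(f) = -(f*f + f)/6 = -(f² + f)/6 = -(f + f²)/6 = -f/6 - f²/6)
-h(V(1, E)) = -(-1)*0*(1 + 0)/6 = -(-1)*0/6 = -1*0 = 0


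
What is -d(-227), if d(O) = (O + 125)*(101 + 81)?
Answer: 18564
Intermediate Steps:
d(O) = 22750 + 182*O (d(O) = (125 + O)*182 = 22750 + 182*O)
-d(-227) = -(22750 + 182*(-227)) = -(22750 - 41314) = -1*(-18564) = 18564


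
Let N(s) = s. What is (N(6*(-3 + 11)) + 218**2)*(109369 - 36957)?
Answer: 3444783664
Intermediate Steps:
(N(6*(-3 + 11)) + 218**2)*(109369 - 36957) = (6*(-3 + 11) + 218**2)*(109369 - 36957) = (6*8 + 47524)*72412 = (48 + 47524)*72412 = 47572*72412 = 3444783664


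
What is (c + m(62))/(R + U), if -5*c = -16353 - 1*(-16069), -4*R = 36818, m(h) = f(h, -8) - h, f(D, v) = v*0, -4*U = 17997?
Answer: 104/274075 ≈ 0.00037946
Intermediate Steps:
U = -17997/4 (U = -¼*17997 = -17997/4 ≈ -4499.3)
f(D, v) = 0
m(h) = -h (m(h) = 0 - h = -h)
R = -18409/2 (R = -¼*36818 = -18409/2 ≈ -9204.5)
c = 284/5 (c = -(-16353 - 1*(-16069))/5 = -(-16353 + 16069)/5 = -⅕*(-284) = 284/5 ≈ 56.800)
(c + m(62))/(R + U) = (284/5 - 1*62)/(-18409/2 - 17997/4) = (284/5 - 62)/(-54815/4) = -26/5*(-4/54815) = 104/274075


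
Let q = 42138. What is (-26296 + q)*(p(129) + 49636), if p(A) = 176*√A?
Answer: 786333512 + 2788192*√129 ≈ 8.1800e+8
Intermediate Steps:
(-26296 + q)*(p(129) + 49636) = (-26296 + 42138)*(176*√129 + 49636) = 15842*(49636 + 176*√129) = 786333512 + 2788192*√129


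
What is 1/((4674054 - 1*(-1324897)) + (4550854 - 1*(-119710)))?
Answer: 1/10669515 ≈ 9.3725e-8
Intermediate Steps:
1/((4674054 - 1*(-1324897)) + (4550854 - 1*(-119710))) = 1/((4674054 + 1324897) + (4550854 + 119710)) = 1/(5998951 + 4670564) = 1/10669515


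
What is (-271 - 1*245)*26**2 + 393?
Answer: -348423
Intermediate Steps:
(-271 - 1*245)*26**2 + 393 = (-271 - 245)*676 + 393 = -516*676 + 393 = -348816 + 393 = -348423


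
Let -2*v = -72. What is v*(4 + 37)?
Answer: 1476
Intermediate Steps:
v = 36 (v = -½*(-72) = 36)
v*(4 + 37) = 36*(4 + 37) = 36*41 = 1476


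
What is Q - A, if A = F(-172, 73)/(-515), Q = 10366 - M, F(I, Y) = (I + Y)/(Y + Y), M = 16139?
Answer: -434071969/75190 ≈ -5773.0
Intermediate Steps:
F(I, Y) = (I + Y)/(2*Y) (F(I, Y) = (I + Y)/((2*Y)) = (I + Y)*(1/(2*Y)) = (I + Y)/(2*Y))
Q = -5773 (Q = 10366 - 1*16139 = 10366 - 16139 = -5773)
A = 99/75190 (A = ((1/2)*(-172 + 73)/73)/(-515) = ((1/2)*(1/73)*(-99))*(-1/515) = -99/146*(-1/515) = 99/75190 ≈ 0.0013167)
Q - A = -5773 - 1*99/75190 = -5773 - 99/75190 = -434071969/75190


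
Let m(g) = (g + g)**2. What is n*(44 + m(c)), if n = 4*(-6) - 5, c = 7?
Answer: -6960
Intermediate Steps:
m(g) = 4*g**2 (m(g) = (2*g)**2 = 4*g**2)
n = -29 (n = -24 - 5 = -29)
n*(44 + m(c)) = -29*(44 + 4*7**2) = -29*(44 + 4*49) = -29*(44 + 196) = -29*240 = -6960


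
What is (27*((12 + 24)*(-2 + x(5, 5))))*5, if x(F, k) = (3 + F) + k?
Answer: 53460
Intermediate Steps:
x(F, k) = 3 + F + k
(27*((12 + 24)*(-2 + x(5, 5))))*5 = (27*((12 + 24)*(-2 + (3 + 5 + 5))))*5 = (27*(36*(-2 + 13)))*5 = (27*(36*11))*5 = (27*396)*5 = 10692*5 = 53460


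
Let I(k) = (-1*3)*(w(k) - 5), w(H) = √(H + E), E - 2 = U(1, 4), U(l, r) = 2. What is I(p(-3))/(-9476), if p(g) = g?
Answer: -3/2369 ≈ -0.0012664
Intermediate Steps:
E = 4 (E = 2 + 2 = 4)
w(H) = √(4 + H) (w(H) = √(H + 4) = √(4 + H))
I(k) = 15 - 3*√(4 + k) (I(k) = (-1*3)*(√(4 + k) - 5) = -3*(-5 + √(4 + k)) = 15 - 3*√(4 + k))
I(p(-3))/(-9476) = (15 - 3*√(4 - 3))/(-9476) = (15 - 3*√1)*(-1/9476) = (15 - 3*1)*(-1/9476) = (15 - 3)*(-1/9476) = 12*(-1/9476) = -3/2369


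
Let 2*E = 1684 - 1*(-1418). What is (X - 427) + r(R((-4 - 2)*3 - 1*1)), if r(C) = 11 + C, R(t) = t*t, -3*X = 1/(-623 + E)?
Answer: -153121/2784 ≈ -55.000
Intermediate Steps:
E = 1551 (E = (1684 - 1*(-1418))/2 = (1684 + 1418)/2 = (½)*3102 = 1551)
X = -1/2784 (X = -1/(3*(-623 + 1551)) = -⅓/928 = -⅓*1/928 = -1/2784 ≈ -0.00035920)
R(t) = t²
(X - 427) + r(R((-4 - 2)*3 - 1*1)) = (-1/2784 - 427) + (11 + ((-4 - 2)*3 - 1*1)²) = -1188769/2784 + (11 + (-6*3 - 1)²) = -1188769/2784 + (11 + (-18 - 1)²) = -1188769/2784 + (11 + (-19)²) = -1188769/2784 + (11 + 361) = -1188769/2784 + 372 = -153121/2784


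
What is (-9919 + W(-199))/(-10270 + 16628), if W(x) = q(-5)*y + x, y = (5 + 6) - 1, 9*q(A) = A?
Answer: -45556/28611 ≈ -1.5923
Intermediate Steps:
q(A) = A/9
y = 10 (y = 11 - 1 = 10)
W(x) = -50/9 + x (W(x) = ((⅑)*(-5))*10 + x = -5/9*10 + x = -50/9 + x)
(-9919 + W(-199))/(-10270 + 16628) = (-9919 + (-50/9 - 199))/(-10270 + 16628) = (-9919 - 1841/9)/6358 = -91112/9*1/6358 = -45556/28611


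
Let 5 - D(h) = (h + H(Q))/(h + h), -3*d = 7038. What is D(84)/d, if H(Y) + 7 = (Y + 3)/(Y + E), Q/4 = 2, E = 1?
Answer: -857/443394 ≈ -0.0019328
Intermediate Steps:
d = -2346 (d = -1/3*7038 = -2346)
Q = 8 (Q = 4*2 = 8)
H(Y) = -7 + (3 + Y)/(1 + Y) (H(Y) = -7 + (Y + 3)/(Y + 1) = -7 + (3 + Y)/(1 + Y))
D(h) = 5 - (-52/9 + h)/(2*h) (D(h) = 5 - (h + 2*(-2 - 3*8)/(1 + 8))/(h + h) = 5 - (h + 2*(-2 - 24)/9)/(2*h) = 5 - (h + 2*(1/9)*(-26))*1/(2*h) = 5 - (h - 52/9)*1/(2*h) = 5 - (-52/9 + h)*1/(2*h) = 5 - (-52/9 + h)/(2*h))
D(84)/d = ((1/18)*(52 + 81*84)/84)/(-2346) = ((1/18)*(1/84)*(52 + 6804))*(-1/2346) = ((1/18)*(1/84)*6856)*(-1/2346) = (857/189)*(-1/2346) = -857/443394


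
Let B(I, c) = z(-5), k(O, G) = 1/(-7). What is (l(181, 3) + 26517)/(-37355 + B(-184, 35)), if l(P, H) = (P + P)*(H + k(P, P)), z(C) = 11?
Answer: -192859/261408 ≈ -0.73777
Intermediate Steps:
k(O, G) = -1/7
l(P, H) = 2*P*(-1/7 + H) (l(P, H) = (P + P)*(H - 1/7) = (2*P)*(-1/7 + H) = 2*P*(-1/7 + H))
B(I, c) = 11
(l(181, 3) + 26517)/(-37355 + B(-184, 35)) = ((2/7)*181*(-1 + 7*3) + 26517)/(-37355 + 11) = ((2/7)*181*(-1 + 21) + 26517)/(-37344) = ((2/7)*181*20 + 26517)*(-1/37344) = (7240/7 + 26517)*(-1/37344) = (192859/7)*(-1/37344) = -192859/261408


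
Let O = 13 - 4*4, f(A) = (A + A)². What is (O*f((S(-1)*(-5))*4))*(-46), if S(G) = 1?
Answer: 220800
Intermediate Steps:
f(A) = 4*A² (f(A) = (2*A)² = 4*A²)
O = -3 (O = 13 - 16 = -3)
(O*f((S(-1)*(-5))*4))*(-46) = -12*((1*(-5))*4)²*(-46) = -12*(-5*4)²*(-46) = -12*(-20)²*(-46) = -12*400*(-46) = -3*1600*(-46) = -4800*(-46) = 220800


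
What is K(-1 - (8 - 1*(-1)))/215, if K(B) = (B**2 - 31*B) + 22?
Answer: 432/215 ≈ 2.0093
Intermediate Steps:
K(B) = 22 + B**2 - 31*B
K(-1 - (8 - 1*(-1)))/215 = (22 + (-1 - (8 - 1*(-1)))**2 - 31*(-1 - (8 - 1*(-1))))/215 = (22 + (-1 - (8 + 1))**2 - 31*(-1 - (8 + 1)))*(1/215) = (22 + (-1 - 1*9)**2 - 31*(-1 - 1*9))*(1/215) = (22 + (-1 - 9)**2 - 31*(-1 - 9))*(1/215) = (22 + (-10)**2 - 31*(-10))*(1/215) = (22 + 100 + 310)*(1/215) = 432*(1/215) = 432/215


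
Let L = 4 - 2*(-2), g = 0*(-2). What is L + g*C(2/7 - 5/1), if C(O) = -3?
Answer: 8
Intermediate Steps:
g = 0
L = 8 (L = 4 + 4 = 8)
L + g*C(2/7 - 5/1) = 8 + 0*(-3) = 8 + 0 = 8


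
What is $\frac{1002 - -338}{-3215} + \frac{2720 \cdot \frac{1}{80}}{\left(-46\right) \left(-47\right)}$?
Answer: $- \frac{278777}{695083} \approx -0.40107$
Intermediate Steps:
$\frac{1002 - -338}{-3215} + \frac{2720 \cdot \frac{1}{80}}{\left(-46\right) \left(-47\right)} = \left(1002 + 338\right) \left(- \frac{1}{3215}\right) + \frac{2720 \cdot \frac{1}{80}}{2162} = 1340 \left(- \frac{1}{3215}\right) + 34 \cdot \frac{1}{2162} = - \frac{268}{643} + \frac{17}{1081} = - \frac{278777}{695083}$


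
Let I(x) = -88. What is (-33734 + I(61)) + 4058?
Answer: -29764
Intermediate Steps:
(-33734 + I(61)) + 4058 = (-33734 - 88) + 4058 = -33822 + 4058 = -29764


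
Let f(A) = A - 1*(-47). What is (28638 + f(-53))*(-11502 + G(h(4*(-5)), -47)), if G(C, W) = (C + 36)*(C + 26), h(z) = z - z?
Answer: -302525712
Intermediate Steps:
h(z) = 0
f(A) = 47 + A (f(A) = A + 47 = 47 + A)
G(C, W) = (26 + C)*(36 + C) (G(C, W) = (36 + C)*(26 + C) = (26 + C)*(36 + C))
(28638 + f(-53))*(-11502 + G(h(4*(-5)), -47)) = (28638 + (47 - 53))*(-11502 + (936 + 0**2 + 62*0)) = (28638 - 6)*(-11502 + (936 + 0 + 0)) = 28632*(-11502 + 936) = 28632*(-10566) = -302525712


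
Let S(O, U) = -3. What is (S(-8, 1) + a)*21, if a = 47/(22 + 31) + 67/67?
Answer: -1239/53 ≈ -23.377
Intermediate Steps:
a = 100/53 (a = 47/53 + 67*(1/67) = 47*(1/53) + 1 = 47/53 + 1 = 100/53 ≈ 1.8868)
(S(-8, 1) + a)*21 = (-3 + 100/53)*21 = -59/53*21 = -1239/53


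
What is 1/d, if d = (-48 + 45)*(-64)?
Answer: 1/192 ≈ 0.0052083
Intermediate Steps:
d = 192 (d = -3*(-64) = 192)
1/d = 1/192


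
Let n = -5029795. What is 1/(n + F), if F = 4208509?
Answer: -1/821286 ≈ -1.2176e-6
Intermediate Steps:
1/(n + F) = 1/(-5029795 + 4208509) = 1/(-821286) = -1/821286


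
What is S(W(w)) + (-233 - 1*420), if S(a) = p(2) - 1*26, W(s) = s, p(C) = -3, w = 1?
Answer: -682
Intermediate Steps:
S(a) = -29 (S(a) = -3 - 1*26 = -3 - 26 = -29)
S(W(w)) + (-233 - 1*420) = -29 + (-233 - 1*420) = -29 + (-233 - 420) = -29 - 653 = -682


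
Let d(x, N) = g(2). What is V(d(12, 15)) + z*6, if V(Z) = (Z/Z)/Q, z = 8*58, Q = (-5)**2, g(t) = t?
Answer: 69601/25 ≈ 2784.0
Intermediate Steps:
d(x, N) = 2
Q = 25
z = 464
V(Z) = 1/25 (V(Z) = (Z/Z)/25 = 1*(1/25) = 1/25)
V(d(12, 15)) + z*6 = 1/25 + 464*6 = 1/25 + 2784 = 69601/25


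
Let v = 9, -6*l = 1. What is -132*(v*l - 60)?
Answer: 8118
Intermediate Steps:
l = -⅙ (l = -⅙*1 = -⅙ ≈ -0.16667)
-132*(v*l - 60) = -132*(9*(-⅙) - 60) = -132*(-3/2 - 60) = -132*(-123/2) = 8118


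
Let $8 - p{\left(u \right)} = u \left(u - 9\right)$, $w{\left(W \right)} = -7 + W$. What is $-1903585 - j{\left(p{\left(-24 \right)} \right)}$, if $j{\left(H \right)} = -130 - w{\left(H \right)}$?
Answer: $-1904246$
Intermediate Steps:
$p{\left(u \right)} = 8 - u \left(-9 + u\right)$ ($p{\left(u \right)} = 8 - u \left(u - 9\right) = 8 - u \left(-9 + u\right)$)
$j{\left(H \right)} = -123 - H$ ($j{\left(H \right)} = -130 - \left(-7 + H\right) = -123 - H$)
$-1903585 - j{\left(p{\left(-24 \right)} \right)} = -1903585 - \left(-123 - \left(8 - \left(-24\right)^{2} + 9 \left(-24\right)\right)\right) = -1903585 - \left(-123 - \left(8 - 576 - 216\right)\right) = -1903585 - \left(-123 - -784\right) = -1903585 - \left(-123 + 784\right) = -1903585 - 661 = -1904246$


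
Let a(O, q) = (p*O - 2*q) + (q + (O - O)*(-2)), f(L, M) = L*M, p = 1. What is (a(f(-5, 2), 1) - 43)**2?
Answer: 2916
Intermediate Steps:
a(O, q) = O - q (a(O, q) = (1*O - 2*q) + (q + (O - O)*(-2)) = (O - 2*q) + (q + 0*(-2)) = (O - 2*q) + (q + 0) = (O - 2*q) + q = O - q)
(a(f(-5, 2), 1) - 43)**2 = ((-5*2 - 1*1) - 43)**2 = ((-10 - 1) - 43)**2 = (-11 - 43)**2 = (-54)**2 = 2916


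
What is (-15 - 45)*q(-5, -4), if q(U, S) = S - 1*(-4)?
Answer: 0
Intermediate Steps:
q(U, S) = 4 + S (q(U, S) = S + 4 = 4 + S)
(-15 - 45)*q(-5, -4) = (-15 - 45)*(4 - 4) = -60*0 = 0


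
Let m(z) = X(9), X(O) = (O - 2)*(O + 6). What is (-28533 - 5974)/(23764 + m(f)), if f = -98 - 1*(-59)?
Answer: -34507/23869 ≈ -1.4457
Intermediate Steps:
f = -39 (f = -98 + 59 = -39)
X(O) = (-2 + O)*(6 + O)
m(z) = 105 (m(z) = -12 + 9² + 4*9 = -12 + 81 + 36 = 105)
(-28533 - 5974)/(23764 + m(f)) = (-28533 - 5974)/(23764 + 105) = -34507/23869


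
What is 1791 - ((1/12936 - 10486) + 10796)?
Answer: 19158215/12936 ≈ 1481.0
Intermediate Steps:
1791 - ((1/12936 - 10486) + 10796) = 1791 - (-135646895/12936 + 10796) = 1791 - 1*4010161/12936 = 1791 - 4010161/12936 = 19158215/12936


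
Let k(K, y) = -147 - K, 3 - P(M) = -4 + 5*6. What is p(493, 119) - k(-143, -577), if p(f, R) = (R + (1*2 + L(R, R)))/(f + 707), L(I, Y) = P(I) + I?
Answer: 5017/1200 ≈ 4.1808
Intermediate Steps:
P(M) = -23 (P(M) = 3 - (-4 + 5*6) = 3 - (-4 + 30) = 3 - 1*26 = 3 - 26 = -23)
L(I, Y) = -23 + I
p(f, R) = (-21 + 2*R)/(707 + f) (p(f, R) = (R + (1*2 + (-23 + R)))/(f + 707) = (R + (2 + (-23 + R)))/(707 + f) = (R + (-21 + R))/(707 + f) = (-21 + 2*R)/(707 + f))
p(493, 119) - k(-143, -577) = (-21 + 2*119)/(707 + 493) - (-147 - 1*(-143)) = (-21 + 238)/1200 - (-147 + 143) = (1/1200)*217 - 1*(-4) = 217/1200 + 4 = 5017/1200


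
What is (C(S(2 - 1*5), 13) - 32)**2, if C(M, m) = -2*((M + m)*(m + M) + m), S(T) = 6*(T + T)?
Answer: 1245456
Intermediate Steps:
S(T) = 12*T (S(T) = 6*(2*T) = 12*T)
C(M, m) = -2*m - 2*(M + m)**2 (C(M, m) = -2*((M + m)*(M + m) + m) = -2*((M + m)**2 + m) = -2*(m + (M + m)**2) = -2*m - 2*(M + m)**2)
(C(S(2 - 1*5), 13) - 32)**2 = ((-2*13 - 2*(12*(2 - 1*5) + 13)**2) - 32)**2 = ((-26 - 2*(12*(2 - 5) + 13)**2) - 32)**2 = ((-26 - 2*(12*(-3) + 13)**2) - 32)**2 = ((-26 - 2*(-36 + 13)**2) - 32)**2 = ((-26 - 2*(-23)**2) - 32)**2 = ((-26 - 2*529) - 32)**2 = ((-26 - 1058) - 32)**2 = (-1084 - 32)**2 = (-1116)**2 = 1245456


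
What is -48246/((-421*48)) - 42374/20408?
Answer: 2673137/8591768 ≈ 0.31113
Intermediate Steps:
-48246/((-421*48)) - 42374/20408 = -48246/(-20208) - 42374*1/20408 = -48246*(-1/20208) - 21187/10204 = 8041/3368 - 21187/10204 = 2673137/8591768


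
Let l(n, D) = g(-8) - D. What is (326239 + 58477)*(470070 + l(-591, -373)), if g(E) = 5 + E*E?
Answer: 181013494592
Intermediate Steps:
g(E) = 5 + E²
l(n, D) = 69 - D (l(n, D) = (5 + (-8)²) - D = (5 + 64) - D = 69 - D)
(326239 + 58477)*(470070 + l(-591, -373)) = (326239 + 58477)*(470070 + (69 - 1*(-373))) = 384716*(470070 + (69 + 373)) = 384716*(470070 + 442) = 384716*470512 = 181013494592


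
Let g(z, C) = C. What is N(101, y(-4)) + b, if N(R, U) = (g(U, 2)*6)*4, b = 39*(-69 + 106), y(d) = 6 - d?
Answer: 1491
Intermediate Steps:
b = 1443 (b = 39*37 = 1443)
N(R, U) = 48 (N(R, U) = (2*6)*4 = 12*4 = 48)
N(101, y(-4)) + b = 48 + 1443 = 1491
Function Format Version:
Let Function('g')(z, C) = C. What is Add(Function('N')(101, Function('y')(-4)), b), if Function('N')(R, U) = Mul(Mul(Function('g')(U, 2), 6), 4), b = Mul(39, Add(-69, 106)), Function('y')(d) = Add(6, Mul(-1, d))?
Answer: 1491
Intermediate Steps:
b = 1443 (b = Mul(39, 37) = 1443)
Function('N')(R, U) = 48 (Function('N')(R, U) = Mul(Mul(2, 6), 4) = Mul(12, 4) = 48)
Add(Function('N')(101, Function('y')(-4)), b) = Add(48, 1443) = 1491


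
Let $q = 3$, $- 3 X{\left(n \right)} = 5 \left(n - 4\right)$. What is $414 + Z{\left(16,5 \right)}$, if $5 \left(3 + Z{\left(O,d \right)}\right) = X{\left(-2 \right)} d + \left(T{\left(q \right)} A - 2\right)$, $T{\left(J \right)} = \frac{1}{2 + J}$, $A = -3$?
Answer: $\frac{10512}{25} \approx 420.48$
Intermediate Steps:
$X{\left(n \right)} = \frac{20}{3} - \frac{5 n}{3}$ ($X{\left(n \right)} = - \frac{5 \left(n - 4\right)}{3} = - \frac{5 \left(-4 + n\right)}{3} = - \frac{-20 + 5 n}{3} = \frac{20}{3} - \frac{5 n}{3}$)
$Z{\left(O,d \right)} = - \frac{88}{25} + 2 d$ ($Z{\left(O,d \right)} = -3 + \frac{\left(\frac{20}{3} - - \frac{10}{3}\right) d - \left(2 - \frac{1}{2 + 3} \left(-3\right)\right)}{5} = -3 + \frac{\left(\frac{20}{3} + \frac{10}{3}\right) d - \left(2 - \frac{1}{5} \left(-3\right)\right)}{5} = -3 + \frac{10 d + \left(\frac{1}{5} \left(-3\right) - 2\right)}{5} = -3 + \frac{10 d - \frac{13}{5}}{5} = -3 + \frac{- \frac{13}{5} + 10 d}{5} = -3 + \left(- \frac{13}{25} + 2 d\right) = - \frac{88}{25} + 2 d$)
$414 + Z{\left(16,5 \right)} = 414 + \left(- \frac{88}{25} + 2 \cdot 5\right) = 414 + \left(- \frac{88}{25} + 10\right) = 414 + \frac{162}{25} = \frac{10512}{25}$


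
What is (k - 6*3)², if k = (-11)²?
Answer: 10609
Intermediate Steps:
k = 121
(k - 6*3)² = (121 - 6*3)² = (121 - 1*18)² = (121 - 18)² = 103² = 10609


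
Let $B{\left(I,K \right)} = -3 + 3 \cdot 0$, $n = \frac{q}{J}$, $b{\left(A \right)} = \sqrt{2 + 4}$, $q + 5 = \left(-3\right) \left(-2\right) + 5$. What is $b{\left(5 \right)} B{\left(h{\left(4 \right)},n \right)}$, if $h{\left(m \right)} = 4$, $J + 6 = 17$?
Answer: $- 3 \sqrt{6} \approx -7.3485$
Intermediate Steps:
$J = 11$ ($J = -6 + 17 = 11$)
$q = 6$ ($q = -5 + \left(\left(-3\right) \left(-2\right) + 5\right) = -5 + \left(6 + 5\right) = -5 + 11 = 6$)
$b{\left(A \right)} = \sqrt{6}$
$n = \frac{6}{11} \approx 0.54545$
$B{\left(I,K \right)} = -3$ ($B{\left(I,K \right)} = -3 + 0 = -3$)
$b{\left(5 \right)} B{\left(h{\left(4 \right)},n \right)} = \sqrt{6} \left(-3\right) = - 3 \sqrt{6}$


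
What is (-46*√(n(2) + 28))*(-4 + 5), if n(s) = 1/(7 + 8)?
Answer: -46*√6315/15 ≈ -243.70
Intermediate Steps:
n(s) = 1/15
(-46*√(n(2) + 28))*(-4 + 5) = (-46*√(1/15 + 28))*(-4 + 5) = -46*√6315/15*1 = -46*√6315/15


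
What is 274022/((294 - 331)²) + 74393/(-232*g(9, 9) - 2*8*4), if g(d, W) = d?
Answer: 13185171/79624 ≈ 165.59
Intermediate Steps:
274022/((294 - 331)²) + 74393/(-232*g(9, 9) - 2*8*4) = 274022/((294 - 331)²) + 74393/(-232*9 - 2*8*4) = 274022/((-37)²) + 74393/(-2088 - 16*4) = 274022/1369 + 74393/(-2088 - 64) = 274022*(1/1369) + 74393/(-2152) = 7406/37 + 74393*(-1/2152) = 7406/37 - 74393/2152 = 13185171/79624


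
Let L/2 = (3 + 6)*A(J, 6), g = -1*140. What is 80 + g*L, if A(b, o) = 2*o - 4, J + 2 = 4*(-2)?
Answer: -20080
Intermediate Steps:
J = -10 (J = -2 + 4*(-2) = -2 - 8 = -10)
A(b, o) = -4 + 2*o
g = -140
L = 144 (L = 2*((3 + 6)*(-4 + 2*6)) = 2*(9*(-4 + 12)) = 2*(9*8) = 2*72 = 144)
80 + g*L = 80 - 140*144 = 80 - 20160 = -20080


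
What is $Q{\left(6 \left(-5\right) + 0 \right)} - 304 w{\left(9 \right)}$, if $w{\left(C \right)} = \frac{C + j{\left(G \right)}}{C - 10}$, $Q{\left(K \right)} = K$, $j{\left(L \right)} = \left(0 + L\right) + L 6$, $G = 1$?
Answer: $4834$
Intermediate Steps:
$j{\left(L \right)} = 7 L$ ($j{\left(L \right)} = L + 6 L = 7 L$)
$w{\left(C \right)} = \frac{7 + C}{-10 + C}$ ($w{\left(C \right)} = \frac{C + 7 \cdot 1}{C - 10} = \frac{C + 7}{-10 + C} = \frac{7 + C}{-10 + C}$)
$Q{\left(6 \left(-5\right) + 0 \right)} - 304 w{\left(9 \right)} = \left(6 \left(-5\right) + 0\right) - 304 \frac{7 + 9}{-10 + 9} = \left(-30 + 0\right) - 304 \frac{1}{-1} \cdot 16 = -30 - 304 \left(\left(-1\right) 16\right) = -30 - -4864 = -30 + 4864 = 4834$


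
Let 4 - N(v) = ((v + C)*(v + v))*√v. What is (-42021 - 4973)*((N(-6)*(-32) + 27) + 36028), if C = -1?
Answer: -1688353438 - 126319872*I*√6 ≈ -1.6884e+9 - 3.0942e+8*I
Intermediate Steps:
N(v) = 4 - 2*v^(3/2)*(-1 + v) (N(v) = 4 - (v - 1)*(v + v)*√v = 4 - (-1 + v)*(2*v)*√v = 4 - 2*v*(-1 + v)*√v = 4 - 2*v^(3/2)*(-1 + v))
(-42021 - 4973)*((N(-6)*(-32) + 27) + 36028) = (-42021 - 4973)*(((4 - 72*I*√6 + 2*(-6)^(3/2))*(-32) + 27) + 36028) = -46994*(((4 - 72*I*√6 + 2*(-6*I*√6))*(-32) + 27) + 36028) = -46994*(((4 - 72*I*√6 - 12*I*√6)*(-32) + 27) + 36028) = -46994*(((4 - 84*I*√6)*(-32) + 27) + 36028) = -46994*(((-128 + 2688*I*√6) + 27) + 36028) = -46994*((-101 + 2688*I*√6) + 36028) = -46994*(35927 + 2688*I*√6) = -1688353438 - 126319872*I*√6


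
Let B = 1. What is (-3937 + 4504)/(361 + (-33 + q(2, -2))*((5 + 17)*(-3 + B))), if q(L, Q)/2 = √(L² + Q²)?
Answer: 1027971/3225017 + 99792*√2/3225017 ≈ 0.36251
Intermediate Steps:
q(L, Q) = 2*√(L² + Q²)
(-3937 + 4504)/(361 + (-33 + q(2, -2))*((5 + 17)*(-3 + B))) = (-3937 + 4504)/(361 + (-33 + 2*√(2² + (-2)²))*((5 + 17)*(-3 + 1))) = 567/(361 + (-33 + 2*√(4 + 4))*(22*(-2))) = 567/(361 + (-33 + 2*√8)*(-44)) = 567/(361 + (-33 + 2*(2*√2))*(-44)) = 567/(361 + (-33 + 4*√2)*(-44)) = 567/(361 + (1452 - 176*√2)) = 567/(1813 - 176*√2)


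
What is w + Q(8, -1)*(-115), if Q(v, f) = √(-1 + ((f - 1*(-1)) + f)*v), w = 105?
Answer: 105 - 345*I ≈ 105.0 - 345.0*I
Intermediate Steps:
Q(v, f) = √(-1 + v*(1 + 2*f)) (Q(v, f) = √(-1 + ((f + 1) + f)*v) = √(-1 + ((1 + f) + f)*v) = √(-1 + (1 + 2*f)*v) = √(-1 + v*(1 + 2*f)))
w + Q(8, -1)*(-115) = 105 + √(-1 + 8 + 2*(-1)*8)*(-115) = 105 + √(-1 + 8 - 16)*(-115) = 105 + √(-9)*(-115) = 105 + (3*I)*(-115) = 105 - 345*I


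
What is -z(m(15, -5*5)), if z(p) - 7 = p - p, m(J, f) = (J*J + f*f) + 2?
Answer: -7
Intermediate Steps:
m(J, f) = 2 + J**2 + f**2 (m(J, f) = (J**2 + f**2) + 2 = 2 + J**2 + f**2)
z(p) = 7 (z(p) = 7 + (p - p) = 7 + 0 = 7)
-z(m(15, -5*5)) = -1*7 = -7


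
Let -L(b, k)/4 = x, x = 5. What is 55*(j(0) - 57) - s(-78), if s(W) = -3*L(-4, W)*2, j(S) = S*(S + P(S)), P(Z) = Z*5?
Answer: -3255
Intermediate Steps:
P(Z) = 5*Z
L(b, k) = -20 (L(b, k) = -4*5 = -20)
j(S) = 6*S² (j(S) = S*(S + 5*S) = S*(6*S) = 6*S²)
s(W) = 120 (s(W) = -3*(-20)*2 = 60*2 = 120)
55*(j(0) - 57) - s(-78) = 55*(6*0² - 57) - 1*120 = 55*(6*0 - 57) - 120 = 55*(0 - 57) - 120 = 55*(-57) - 120 = -3135 - 120 = -3255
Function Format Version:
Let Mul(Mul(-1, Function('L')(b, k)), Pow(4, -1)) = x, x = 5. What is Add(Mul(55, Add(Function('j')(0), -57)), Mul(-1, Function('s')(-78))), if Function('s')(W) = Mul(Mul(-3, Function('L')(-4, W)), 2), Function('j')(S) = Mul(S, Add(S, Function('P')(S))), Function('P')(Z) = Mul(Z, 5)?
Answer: -3255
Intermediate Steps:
Function('P')(Z) = Mul(5, Z)
Function('L')(b, k) = -20 (Function('L')(b, k) = Mul(-4, 5) = -20)
Function('j')(S) = Mul(6, Pow(S, 2)) (Function('j')(S) = Mul(S, Add(S, Mul(5, S))) = Mul(S, Mul(6, S)) = Mul(6, Pow(S, 2)))
Function('s')(W) = 120 (Function('s')(W) = Mul(Mul(-3, -20), 2) = Mul(60, 2) = 120)
Add(Mul(55, Add(Function('j')(0), -57)), Mul(-1, Function('s')(-78))) = Add(Mul(55, Add(Mul(6, Pow(0, 2)), -57)), Mul(-1, 120)) = Add(Mul(55, Add(Mul(6, 0), -57)), -120) = Add(Mul(55, Add(0, -57)), -120) = Add(Mul(55, -57), -120) = Add(-3135, -120) = -3255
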